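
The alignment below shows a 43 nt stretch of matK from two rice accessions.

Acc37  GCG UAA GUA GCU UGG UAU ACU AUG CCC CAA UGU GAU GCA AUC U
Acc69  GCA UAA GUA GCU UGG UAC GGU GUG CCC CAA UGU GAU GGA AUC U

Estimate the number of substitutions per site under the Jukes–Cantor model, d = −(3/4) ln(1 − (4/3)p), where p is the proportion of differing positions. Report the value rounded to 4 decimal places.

0.1544

The sequences differ at positions 3 (G/A), 18 (U/C), 19 (A/G), 20 (C/G), 22 (A/G), 38 (C/G).
p = 6/43 = 0.139535.
d = −0.75 · ln(1 − (4/3)·0.139535) = −0.75 · ln(0.813953) = −0.75 · (-0.205853) = 0.1544.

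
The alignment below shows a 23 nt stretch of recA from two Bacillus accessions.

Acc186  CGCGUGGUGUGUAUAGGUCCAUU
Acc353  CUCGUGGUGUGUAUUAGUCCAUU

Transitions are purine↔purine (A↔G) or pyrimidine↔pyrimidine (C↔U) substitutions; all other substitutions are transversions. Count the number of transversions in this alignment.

2

The sequences differ at positions 2 (G/U, transversion), 15 (A/U, transversion), 16 (G/A, transition).
Of the 3 differences, 1 transition and 2 transversions, so the answer is 2.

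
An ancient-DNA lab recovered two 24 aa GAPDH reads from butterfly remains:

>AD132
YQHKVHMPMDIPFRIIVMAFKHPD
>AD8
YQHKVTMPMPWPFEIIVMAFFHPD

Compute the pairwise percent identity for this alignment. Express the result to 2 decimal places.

79.17%

Mismatches occur at site 6 (H→T), site 10 (D→P), site 11 (I→W), site 14 (R→E), site 21 (K→F).
19 of the 24 sites match, so the percent identity is 19/24 × 100 = 79.17%.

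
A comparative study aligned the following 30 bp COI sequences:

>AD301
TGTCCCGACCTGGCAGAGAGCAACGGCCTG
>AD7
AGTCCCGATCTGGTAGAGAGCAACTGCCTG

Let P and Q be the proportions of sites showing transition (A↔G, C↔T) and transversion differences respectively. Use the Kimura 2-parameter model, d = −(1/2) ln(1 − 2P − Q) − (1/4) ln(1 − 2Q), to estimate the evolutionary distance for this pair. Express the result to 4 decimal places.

Mismatches occur at site 1 (T↔A, transversion), site 9 (C↔T, transition), site 14 (C↔T, transition), site 25 (G↔T, transversion).
Of the 4 differences, 2 transitions and 2 transversions over 30 sites: P = 2/30 = 0.066667, Q = 2/30 = 0.066667.
d = −0.5·ln(0.799999) − 0.25·ln(0.866666) = −0.5·(-0.223145) − 0.25·(-0.143102) = 0.1473.

0.1473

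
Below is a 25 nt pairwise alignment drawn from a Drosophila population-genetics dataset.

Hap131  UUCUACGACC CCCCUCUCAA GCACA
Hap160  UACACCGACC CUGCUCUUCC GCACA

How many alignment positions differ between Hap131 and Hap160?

Differing sites — 2:U/A; 4:U/A; 5:A/C; 12:C/U; 13:C/G; 18:C/U; 19:A/C; 20:A/C.
That gives 8 mismatches out of 25 aligned sites, so the Hamming distance is 8.

8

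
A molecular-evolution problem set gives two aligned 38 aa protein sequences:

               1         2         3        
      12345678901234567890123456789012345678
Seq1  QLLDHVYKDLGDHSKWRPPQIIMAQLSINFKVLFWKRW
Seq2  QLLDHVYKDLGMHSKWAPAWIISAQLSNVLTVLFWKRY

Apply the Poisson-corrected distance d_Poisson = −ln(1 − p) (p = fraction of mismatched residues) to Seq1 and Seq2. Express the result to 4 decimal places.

0.3054

Differing sites — 12:D/M; 17:R/A; 19:P/A; 20:Q/W; 23:M/S; 28:I/N; 29:N/V; 30:F/L; 31:K/T; 38:W/Y.
p = 10/38 = 0.263158.
d = −ln(1 − 0.263158) = −ln(0.736842) = 0.3054.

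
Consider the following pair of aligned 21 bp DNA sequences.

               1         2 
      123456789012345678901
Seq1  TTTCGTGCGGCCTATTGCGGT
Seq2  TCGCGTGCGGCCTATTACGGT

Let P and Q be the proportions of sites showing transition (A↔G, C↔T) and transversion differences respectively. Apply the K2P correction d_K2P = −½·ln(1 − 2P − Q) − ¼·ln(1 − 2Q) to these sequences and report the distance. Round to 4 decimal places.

0.1610

The sequences differ at positions 2 (T/C, transition), 3 (T/G, transversion), 17 (G/A, transition).
Of the 3 differences, 2 transitions and 1 transversion over 21 sites: P = 2/21 = 0.095238, Q = 1/21 = 0.047619.
d = −0.5·ln(0.761905) − 0.25·ln(0.904762) = −0.5·(-0.271933) − 0.25·(-0.100083) = 0.1610.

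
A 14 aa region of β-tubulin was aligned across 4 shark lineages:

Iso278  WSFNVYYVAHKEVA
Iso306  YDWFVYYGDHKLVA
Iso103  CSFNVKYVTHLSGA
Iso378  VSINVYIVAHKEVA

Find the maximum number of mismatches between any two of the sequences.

Pairwise Hamming distances:
  Iso278 vs Iso306: 7
  Iso278 vs Iso103: 6
  Iso278 vs Iso378: 3
  Iso306 vs Iso103: 10
  Iso306 vs Iso378: 8
  Iso103 vs Iso378: 8
The largest is 10, between Iso306 and Iso103.

10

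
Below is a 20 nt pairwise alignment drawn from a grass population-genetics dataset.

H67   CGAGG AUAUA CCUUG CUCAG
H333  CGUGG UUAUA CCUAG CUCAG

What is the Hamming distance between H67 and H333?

Mismatches occur at site 3 (A/U), site 6 (A/U), site 14 (U/A).
That gives 3 mismatches out of 20 aligned sites, so the Hamming distance is 3.

3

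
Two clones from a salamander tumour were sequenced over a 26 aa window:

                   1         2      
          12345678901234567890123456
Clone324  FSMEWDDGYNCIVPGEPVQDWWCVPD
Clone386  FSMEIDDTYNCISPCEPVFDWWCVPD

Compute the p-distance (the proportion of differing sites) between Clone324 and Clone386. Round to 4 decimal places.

0.1923

Mismatches occur at site 5 (W→I), site 8 (G→T), site 13 (V→S), site 15 (G→C), site 19 (Q→F).
There are 5 differences over 26 sites, so p = 5/26 = 0.1923.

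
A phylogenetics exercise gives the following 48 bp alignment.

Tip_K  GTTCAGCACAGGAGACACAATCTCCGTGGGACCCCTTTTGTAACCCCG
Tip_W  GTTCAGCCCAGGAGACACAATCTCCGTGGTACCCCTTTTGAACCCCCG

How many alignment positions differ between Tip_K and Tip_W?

4

Differing sites — 8:A/C; 30:G/T; 41:T/A; 43:A/C.
That gives 4 mismatches out of 48 aligned sites, so the Hamming distance is 4.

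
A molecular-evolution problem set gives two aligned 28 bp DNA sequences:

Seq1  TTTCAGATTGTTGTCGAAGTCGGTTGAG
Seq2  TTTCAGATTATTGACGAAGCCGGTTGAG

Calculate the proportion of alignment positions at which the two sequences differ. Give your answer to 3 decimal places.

0.107

The sequences differ at positions 10 (G/A), 14 (T/A), 20 (T/C).
There are 3 differences over 28 sites, so p = 3/28 = 0.107.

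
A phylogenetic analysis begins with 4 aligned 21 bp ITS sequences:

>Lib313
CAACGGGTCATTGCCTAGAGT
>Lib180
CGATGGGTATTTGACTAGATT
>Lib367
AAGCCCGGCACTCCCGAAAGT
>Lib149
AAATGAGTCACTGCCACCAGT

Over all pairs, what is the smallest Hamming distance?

6

Pairwise Hamming distances:
  Lib313 vs Lib180: 6
  Lib313 vs Lib367: 9
  Lib313 vs Lib149: 7
  Lib180 vs Lib367: 15
  Lib180 vs Lib149: 11
  Lib367 vs Lib149: 9
The smallest is 6, between Lib313 and Lib180.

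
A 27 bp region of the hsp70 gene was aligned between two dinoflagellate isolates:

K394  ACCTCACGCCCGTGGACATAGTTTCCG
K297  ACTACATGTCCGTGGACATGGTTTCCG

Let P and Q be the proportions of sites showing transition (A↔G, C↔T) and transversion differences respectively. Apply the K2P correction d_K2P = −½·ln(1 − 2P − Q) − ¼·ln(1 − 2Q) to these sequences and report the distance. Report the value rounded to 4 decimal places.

Differing sites — 3:C/T (Ti); 4:T/A (Tv); 7:C/T (Ti); 9:C/T (Ti); 20:A/G (Ti).
Of the 5 differences, 4 transitions and 1 transversion over 27 sites: P = 4/27 = 0.148148, Q = 1/27 = 0.037037.
d = −0.5·ln(0.666667) − 0.25·ln(0.925926) = −0.5·(-0.405465) − 0.25·(-0.076961) = 0.2220.

0.2220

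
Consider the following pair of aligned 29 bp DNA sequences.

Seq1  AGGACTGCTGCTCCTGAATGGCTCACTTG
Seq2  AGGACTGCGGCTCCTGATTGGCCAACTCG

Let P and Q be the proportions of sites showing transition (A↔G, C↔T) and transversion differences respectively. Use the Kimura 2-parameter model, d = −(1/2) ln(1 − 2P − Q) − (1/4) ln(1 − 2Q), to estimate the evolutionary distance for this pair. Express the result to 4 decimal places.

Mismatches occur at site 9 (T→G, transversion), site 18 (A→T, transversion), site 23 (T→C, transition), site 24 (C→A, transversion), site 28 (T→C, transition).
Of the 5 differences, 2 transitions and 3 transversions over 29 sites: P = 2/29 = 0.068966, Q = 3/29 = 0.103448.
d = −0.5·ln(0.758620) − 0.25·ln(0.793104) = −0.5·(-0.276254) − 0.25·(-0.231801) = 0.1961.

0.1961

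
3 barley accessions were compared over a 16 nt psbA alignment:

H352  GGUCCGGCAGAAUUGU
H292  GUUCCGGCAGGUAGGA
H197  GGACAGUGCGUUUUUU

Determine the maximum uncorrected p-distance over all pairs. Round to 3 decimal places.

0.688

Pairwise Hamming distances:
  H352 vs H292: 6
  H352 vs H197: 8
  H292 vs H197: 11
The largest is 11 mismatches, between H292 and H197; p = 11/16 = 0.688.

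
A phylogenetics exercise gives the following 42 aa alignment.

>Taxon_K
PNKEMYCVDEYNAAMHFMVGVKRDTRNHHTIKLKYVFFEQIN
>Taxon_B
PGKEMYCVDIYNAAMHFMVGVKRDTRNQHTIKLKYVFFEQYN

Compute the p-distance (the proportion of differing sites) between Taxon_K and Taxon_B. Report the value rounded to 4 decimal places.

0.0952

Differing sites — 2:N/G; 10:E/I; 28:H/Q; 41:I/Y.
There are 4 differences over 42 sites, so p = 4/42 = 0.0952.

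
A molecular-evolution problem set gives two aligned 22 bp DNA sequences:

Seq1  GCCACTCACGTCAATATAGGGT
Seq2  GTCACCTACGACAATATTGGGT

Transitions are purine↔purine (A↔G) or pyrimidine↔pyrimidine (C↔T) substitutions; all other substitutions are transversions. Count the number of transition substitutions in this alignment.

3

Differing sites — 2:C/T (Ti); 6:T/C (Ti); 7:C/T (Ti); 11:T/A (Tv); 18:A/T (Tv).
Of the 5 differences, 3 transitions and 2 transversions, so the answer is 3.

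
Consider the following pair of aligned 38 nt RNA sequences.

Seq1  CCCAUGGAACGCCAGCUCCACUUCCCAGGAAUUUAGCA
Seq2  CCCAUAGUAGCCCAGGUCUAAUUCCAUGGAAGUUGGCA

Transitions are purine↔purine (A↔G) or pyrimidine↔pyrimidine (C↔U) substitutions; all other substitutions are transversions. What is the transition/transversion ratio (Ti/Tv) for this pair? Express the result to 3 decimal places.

Mismatches occur at site 6 (G↔A, transition), site 8 (A↔U, transversion), site 10 (C↔G, transversion), site 11 (G↔C, transversion), site 16 (C↔G, transversion), site 19 (C↔U, transition), site 21 (C↔A, transversion), site 26 (C↔A, transversion), site 27 (A↔U, transversion), site 32 (U↔G, transversion), site 35 (A↔G, transition).
Of the 11 differences, 3 transitions and 8 transversions, so Ti/Tv = 3/8 = 0.375.

0.375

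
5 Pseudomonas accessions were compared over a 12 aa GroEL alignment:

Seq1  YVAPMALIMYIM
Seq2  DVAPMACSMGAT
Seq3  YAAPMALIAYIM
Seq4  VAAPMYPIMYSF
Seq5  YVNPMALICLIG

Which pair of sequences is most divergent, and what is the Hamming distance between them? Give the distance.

9

Pairwise Hamming distances:
  Seq1 vs Seq2: 6
  Seq1 vs Seq3: 2
  Seq1 vs Seq4: 6
  Seq1 vs Seq5: 4
  Seq2 vs Seq3: 8
  Seq2 vs Seq4: 8
  Seq2 vs Seq5: 8
  Seq3 vs Seq4: 6
  Seq3 vs Seq5: 5
  Seq4 vs Seq5: 9
The largest is 9, between Seq4 and Seq5.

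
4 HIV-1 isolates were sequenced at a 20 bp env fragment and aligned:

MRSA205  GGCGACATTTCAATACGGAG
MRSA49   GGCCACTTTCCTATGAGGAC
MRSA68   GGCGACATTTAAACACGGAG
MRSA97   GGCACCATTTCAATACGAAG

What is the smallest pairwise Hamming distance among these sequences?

2

Pairwise Hamming distances:
  MRSA205 vs MRSA49: 7
  MRSA205 vs MRSA68: 2
  MRSA205 vs MRSA97: 3
  MRSA49 vs MRSA68: 9
  MRSA49 vs MRSA97: 9
  MRSA68 vs MRSA97: 5
The smallest is 2, between MRSA205 and MRSA68.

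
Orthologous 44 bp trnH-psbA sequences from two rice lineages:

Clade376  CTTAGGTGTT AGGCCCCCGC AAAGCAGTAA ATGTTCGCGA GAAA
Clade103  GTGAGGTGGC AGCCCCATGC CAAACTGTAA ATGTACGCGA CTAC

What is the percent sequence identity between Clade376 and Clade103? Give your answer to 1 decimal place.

Mismatches occur at site 1 (C↔G), site 3 (T↔G), site 9 (T↔G), site 10 (T↔C), site 13 (G↔C), site 17 (C↔A), site 18 (C↔T), site 21 (A↔C), site 24 (G↔A), site 26 (A↔T), site 35 (T↔A), site 41 (G↔C), site 42 (A↔T), site 44 (A↔C).
30 of the 44 sites match, so the percent identity is 30/44 × 100 = 68.2%.

68.2%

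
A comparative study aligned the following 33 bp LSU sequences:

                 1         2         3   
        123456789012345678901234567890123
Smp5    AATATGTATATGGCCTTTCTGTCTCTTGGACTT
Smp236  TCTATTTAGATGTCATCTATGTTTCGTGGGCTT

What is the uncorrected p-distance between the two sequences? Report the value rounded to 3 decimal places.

0.333

Mismatches occur at site 1 (A/T), site 2 (A/C), site 6 (G/T), site 9 (T/G), site 13 (G/T), site 15 (C/A), site 17 (T/C), site 19 (C/A), site 23 (C/T), site 26 (T/G), site 30 (A/G).
There are 11 differences over 33 sites, so p = 11/33 = 0.333.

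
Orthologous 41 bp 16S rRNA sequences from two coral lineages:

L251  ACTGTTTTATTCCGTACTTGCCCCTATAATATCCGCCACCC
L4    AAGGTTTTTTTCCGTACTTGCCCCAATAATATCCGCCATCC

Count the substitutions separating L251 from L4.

5

Mismatches occur at site 2 (C↔A), site 3 (T↔G), site 9 (A↔T), site 25 (T↔A), site 39 (C↔T).
That gives 5 mismatches out of 41 aligned sites, so the Hamming distance is 5.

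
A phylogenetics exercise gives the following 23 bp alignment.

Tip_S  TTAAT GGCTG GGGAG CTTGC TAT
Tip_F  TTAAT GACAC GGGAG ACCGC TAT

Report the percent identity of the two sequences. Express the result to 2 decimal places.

The sequences differ at positions 7 (G/A), 9 (T/A), 10 (G/C), 16 (C/A), 17 (T/C), 18 (T/C).
17 of the 23 sites match, so the percent identity is 17/23 × 100 = 73.91%.

73.91%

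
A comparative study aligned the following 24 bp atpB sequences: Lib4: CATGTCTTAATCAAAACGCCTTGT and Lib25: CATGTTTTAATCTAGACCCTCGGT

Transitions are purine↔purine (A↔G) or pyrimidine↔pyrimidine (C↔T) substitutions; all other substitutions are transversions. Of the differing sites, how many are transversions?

The sequences differ at positions 6 (C/T, transition), 13 (A/T, transversion), 15 (A/G, transition), 18 (G/C, transversion), 20 (C/T, transition), 21 (T/C, transition), 22 (T/G, transversion).
Of the 7 differences, 4 transitions and 3 transversions, so the answer is 3.

3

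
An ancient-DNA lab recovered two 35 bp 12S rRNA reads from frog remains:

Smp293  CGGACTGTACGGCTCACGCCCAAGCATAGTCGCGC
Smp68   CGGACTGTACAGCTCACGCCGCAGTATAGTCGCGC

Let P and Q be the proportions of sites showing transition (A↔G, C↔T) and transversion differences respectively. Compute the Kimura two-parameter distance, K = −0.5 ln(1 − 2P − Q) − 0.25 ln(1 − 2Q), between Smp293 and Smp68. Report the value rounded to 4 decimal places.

Mismatches occur at site 11 (G↔A, transition), site 21 (C↔G, transversion), site 22 (A↔C, transversion), site 25 (C↔T, transition).
Of the 4 differences, 2 transitions and 2 transversions over 35 sites: P = 2/35 = 0.057143, Q = 2/35 = 0.057143.
d = −0.5·ln(0.828571) − 0.25·ln(0.885714) = −0.5·(-0.188053) − 0.25·(-0.121361) = 0.1244.

0.1244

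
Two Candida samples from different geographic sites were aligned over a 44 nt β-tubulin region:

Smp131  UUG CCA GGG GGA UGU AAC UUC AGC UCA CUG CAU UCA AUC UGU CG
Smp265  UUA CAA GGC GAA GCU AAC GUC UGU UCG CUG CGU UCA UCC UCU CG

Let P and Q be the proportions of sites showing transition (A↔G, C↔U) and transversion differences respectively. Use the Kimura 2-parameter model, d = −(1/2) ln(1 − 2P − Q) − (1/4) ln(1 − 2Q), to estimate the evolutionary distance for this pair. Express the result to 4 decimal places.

0.4161

Mismatches occur at site 3 (G↔A, transition), site 5 (C↔A, transversion), site 9 (G↔C, transversion), site 11 (G↔A, transition), site 13 (U↔G, transversion), site 14 (G↔C, transversion), site 19 (U↔G, transversion), site 22 (A↔U, transversion), site 24 (C↔U, transition), site 27 (A↔G, transition), site 32 (A↔G, transition), site 37 (A↔U, transversion), site 38 (U↔C, transition), site 41 (G↔C, transversion).
Of the 14 differences, 6 transitions and 8 transversions over 44 sites: P = 6/44 = 0.136364, Q = 8/44 = 0.181818.
d = −0.5·ln(0.545454) − 0.25·ln(0.636364) = −0.5·(-0.606137) − 0.25·(-0.451985) = 0.4161.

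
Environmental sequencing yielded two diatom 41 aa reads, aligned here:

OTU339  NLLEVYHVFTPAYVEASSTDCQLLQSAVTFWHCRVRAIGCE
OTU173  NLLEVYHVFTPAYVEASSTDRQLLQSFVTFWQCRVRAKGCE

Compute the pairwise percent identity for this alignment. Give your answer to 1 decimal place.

Mismatches occur at site 21 (C→R), site 27 (A→F), site 32 (H→Q), site 38 (I→K).
37 of the 41 sites match, so the percent identity is 37/41 × 100 = 90.2%.

90.2%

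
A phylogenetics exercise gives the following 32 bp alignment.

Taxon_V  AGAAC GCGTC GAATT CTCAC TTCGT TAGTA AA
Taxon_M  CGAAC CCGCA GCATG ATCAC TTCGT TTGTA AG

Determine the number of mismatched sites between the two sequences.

Differing sites — 1:A/C; 6:G/C; 9:T/C; 10:C/A; 12:A/C; 15:T/G; 16:C/A; 27:A/T; 32:A/G.
That gives 9 mismatches out of 32 aligned sites, so the Hamming distance is 9.

9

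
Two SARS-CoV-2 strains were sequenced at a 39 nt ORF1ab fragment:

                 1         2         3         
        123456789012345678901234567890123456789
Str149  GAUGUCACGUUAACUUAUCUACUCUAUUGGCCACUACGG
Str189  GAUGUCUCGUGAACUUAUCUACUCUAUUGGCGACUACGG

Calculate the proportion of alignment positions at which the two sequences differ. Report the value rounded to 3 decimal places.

0.077

The sequences differ at positions 7 (A/U), 11 (U/G), 32 (C/G).
There are 3 differences over 39 sites, so p = 3/39 = 0.077.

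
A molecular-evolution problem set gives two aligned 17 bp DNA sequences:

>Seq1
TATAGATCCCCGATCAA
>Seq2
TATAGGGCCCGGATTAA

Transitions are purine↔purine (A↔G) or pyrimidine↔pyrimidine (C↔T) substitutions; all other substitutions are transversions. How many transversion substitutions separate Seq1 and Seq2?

2

Differing sites — 6:A/G (Ti); 7:T/G (Tv); 11:C/G (Tv); 15:C/T (Ti).
Of the 4 differences, 2 transitions and 2 transversions, so the answer is 2.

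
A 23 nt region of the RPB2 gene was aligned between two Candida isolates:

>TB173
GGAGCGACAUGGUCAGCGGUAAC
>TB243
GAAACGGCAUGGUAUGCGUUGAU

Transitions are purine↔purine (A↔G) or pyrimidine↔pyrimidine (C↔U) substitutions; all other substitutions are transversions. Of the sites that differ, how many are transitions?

Mismatches occur at site 2 (G/A, transition), site 4 (G/A, transition), site 7 (A/G, transition), site 14 (C/A, transversion), site 15 (A/U, transversion), site 19 (G/U, transversion), site 21 (A/G, transition), site 23 (C/U, transition).
Of the 8 differences, 5 transitions and 3 transversions, so the answer is 5.

5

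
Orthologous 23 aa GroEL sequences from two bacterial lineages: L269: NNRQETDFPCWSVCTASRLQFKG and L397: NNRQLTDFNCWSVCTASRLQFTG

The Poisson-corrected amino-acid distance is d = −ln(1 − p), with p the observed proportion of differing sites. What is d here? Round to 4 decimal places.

The sequences differ at positions 5 (E/L), 9 (P/N), 22 (K/T).
p = 3/23 = 0.130435.
d = −ln(1 − 0.130435) = −ln(0.869565) = 0.1398.

0.1398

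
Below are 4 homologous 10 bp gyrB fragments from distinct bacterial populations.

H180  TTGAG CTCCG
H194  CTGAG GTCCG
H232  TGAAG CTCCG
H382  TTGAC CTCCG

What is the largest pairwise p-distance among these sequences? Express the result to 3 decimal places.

0.400

Pairwise Hamming distances:
  H180 vs H194: 2
  H180 vs H232: 2
  H180 vs H382: 1
  H194 vs H232: 4
  H194 vs H382: 3
  H232 vs H382: 3
The largest is 4 mismatches, between H194 and H232; p = 4/10 = 0.400.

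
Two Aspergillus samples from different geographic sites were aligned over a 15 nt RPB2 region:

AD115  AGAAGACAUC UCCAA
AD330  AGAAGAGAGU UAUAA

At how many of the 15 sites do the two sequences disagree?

Differing sites — 7:C/G; 9:U/G; 10:C/U; 12:C/A; 13:C/U.
That gives 5 mismatches out of 15 aligned sites, so the Hamming distance is 5.

5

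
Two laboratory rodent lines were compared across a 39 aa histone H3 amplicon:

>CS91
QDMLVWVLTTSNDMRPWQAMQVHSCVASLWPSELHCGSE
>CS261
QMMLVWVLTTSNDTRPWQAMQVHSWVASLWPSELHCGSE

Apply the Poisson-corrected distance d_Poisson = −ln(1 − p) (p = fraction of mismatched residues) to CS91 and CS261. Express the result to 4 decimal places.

Mismatches occur at site 2 (D→M), site 14 (M→T), site 25 (C→W).
p = 3/39 = 0.076923.
d = −ln(1 − 0.076923) = −ln(0.923077) = 0.0800.

0.0800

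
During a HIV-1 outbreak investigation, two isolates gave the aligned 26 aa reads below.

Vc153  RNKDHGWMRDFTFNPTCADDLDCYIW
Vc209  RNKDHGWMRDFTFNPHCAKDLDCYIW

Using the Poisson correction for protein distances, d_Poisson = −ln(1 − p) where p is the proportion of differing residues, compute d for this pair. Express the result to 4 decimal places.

0.0800

The sequences differ at positions 16 (T/H), 19 (D/K).
p = 2/26 = 0.076923.
d = −ln(1 − 0.076923) = −ln(0.923077) = 0.0800.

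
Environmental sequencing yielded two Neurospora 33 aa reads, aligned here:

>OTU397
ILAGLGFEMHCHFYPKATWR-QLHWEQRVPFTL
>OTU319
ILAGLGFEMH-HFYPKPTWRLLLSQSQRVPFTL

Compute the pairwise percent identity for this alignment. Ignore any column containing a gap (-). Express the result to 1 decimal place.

Excluding the 2 gap columns leaves 31 comparable sites.
Differing sites — 17:A/P; 22:Q/L; 24:H/S; 25:W/Q; 26:E/S.
26 of the 31 comparable sites match, so the percent identity is 26/31 × 100 = 83.9%.

83.9%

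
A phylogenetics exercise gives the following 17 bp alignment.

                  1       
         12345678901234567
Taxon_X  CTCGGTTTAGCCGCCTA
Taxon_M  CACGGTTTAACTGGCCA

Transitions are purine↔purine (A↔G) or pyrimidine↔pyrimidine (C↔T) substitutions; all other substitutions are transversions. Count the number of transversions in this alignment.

Differing sites — 2:T/A (Tv); 10:G/A (Ti); 12:C/T (Ti); 14:C/G (Tv); 16:T/C (Ti).
Of the 5 differences, 3 transitions and 2 transversions, so the answer is 2.

2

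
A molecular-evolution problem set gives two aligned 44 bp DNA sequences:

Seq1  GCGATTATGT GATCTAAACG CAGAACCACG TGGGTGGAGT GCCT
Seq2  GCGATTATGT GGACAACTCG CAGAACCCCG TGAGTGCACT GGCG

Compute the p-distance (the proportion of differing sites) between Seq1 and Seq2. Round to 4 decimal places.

0.2500

Mismatches occur at site 12 (A→G), site 13 (T→A), site 15 (T→A), site 17 (A→C), site 18 (A→T), site 28 (A→C), site 33 (G→A), site 37 (G→C), site 39 (G→C), site 42 (C→G), site 44 (T→G).
There are 11 differences over 44 sites, so p = 11/44 = 0.2500.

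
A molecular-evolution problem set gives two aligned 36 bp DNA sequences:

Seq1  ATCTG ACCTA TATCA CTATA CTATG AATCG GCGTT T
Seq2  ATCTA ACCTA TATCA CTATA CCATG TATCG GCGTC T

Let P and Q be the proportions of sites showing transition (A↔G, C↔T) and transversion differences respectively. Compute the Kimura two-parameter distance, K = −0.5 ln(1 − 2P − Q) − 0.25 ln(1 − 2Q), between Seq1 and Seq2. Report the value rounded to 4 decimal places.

0.1224

Differing sites — 5:G/A (Ti); 22:T/C (Ti); 26:A/T (Tv); 35:T/C (Ti).
Of the 4 differences, 3 transitions and 1 transversion over 36 sites: P = 3/36 = 0.083333, Q = 1/36 = 0.027778.
d = −0.5·ln(0.805556) − 0.25·ln(0.944444) = −0.5·(-0.216223) − 0.25·(-0.057159) = 0.1224.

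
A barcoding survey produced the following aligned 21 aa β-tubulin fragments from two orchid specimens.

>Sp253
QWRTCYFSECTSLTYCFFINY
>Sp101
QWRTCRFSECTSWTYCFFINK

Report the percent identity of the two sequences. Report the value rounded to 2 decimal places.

85.71%

Differing sites — 6:Y/R; 13:L/W; 21:Y/K.
18 of the 21 sites match, so the percent identity is 18/21 × 100 = 85.71%.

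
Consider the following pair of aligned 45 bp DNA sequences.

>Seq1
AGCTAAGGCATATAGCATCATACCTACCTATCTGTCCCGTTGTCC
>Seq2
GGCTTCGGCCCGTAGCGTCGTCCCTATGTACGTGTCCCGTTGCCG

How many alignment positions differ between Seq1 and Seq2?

15

Mismatches occur at site 1 (A/G), site 5 (A/T), site 6 (A/C), site 10 (A/C), site 11 (T/C), site 12 (A/G), site 17 (A/G), site 20 (A/G), site 22 (A/C), site 27 (C/T), site 28 (C/G), site 31 (T/C), site 32 (C/G), site 43 (T/C), site 45 (C/G).
That gives 15 mismatches out of 45 aligned sites, so the Hamming distance is 15.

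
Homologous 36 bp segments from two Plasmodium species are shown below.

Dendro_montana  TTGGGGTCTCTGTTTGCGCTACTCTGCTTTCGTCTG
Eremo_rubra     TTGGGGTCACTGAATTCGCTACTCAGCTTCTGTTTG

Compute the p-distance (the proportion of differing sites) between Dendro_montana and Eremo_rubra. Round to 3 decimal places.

0.222

The sequences differ at positions 9 (T/A), 13 (T/A), 14 (T/A), 16 (G/T), 25 (T/A), 30 (T/C), 31 (C/T), 34 (C/T).
There are 8 differences over 36 sites, so p = 8/36 = 0.222.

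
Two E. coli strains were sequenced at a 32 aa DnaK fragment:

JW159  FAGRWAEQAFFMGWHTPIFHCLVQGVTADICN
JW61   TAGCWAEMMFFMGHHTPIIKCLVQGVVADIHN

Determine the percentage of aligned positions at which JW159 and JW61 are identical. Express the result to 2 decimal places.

71.88%

The sequences differ at positions 1 (F/T), 4 (R/C), 8 (Q/M), 9 (A/M), 14 (W/H), 19 (F/I), 20 (H/K), 27 (T/V), 31 (C/H).
23 of the 32 sites match, so the percent identity is 23/32 × 100 = 71.88%.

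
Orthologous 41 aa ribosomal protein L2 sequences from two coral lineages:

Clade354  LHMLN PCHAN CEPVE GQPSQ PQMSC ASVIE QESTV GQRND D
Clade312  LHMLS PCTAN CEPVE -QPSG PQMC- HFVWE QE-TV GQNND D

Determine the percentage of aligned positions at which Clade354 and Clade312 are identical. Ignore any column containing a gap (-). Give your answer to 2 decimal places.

Excluding the 3 gap columns leaves 38 comparable sites.
The sequences differ at positions 5 (N/S), 8 (H/T), 20 (Q/G), 24 (S/C), 26 (A/H), 27 (S/F), 29 (I/W), 38 (R/N).
30 of the 38 comparable sites match, so the percent identity is 30/38 × 100 = 78.95%.

78.95%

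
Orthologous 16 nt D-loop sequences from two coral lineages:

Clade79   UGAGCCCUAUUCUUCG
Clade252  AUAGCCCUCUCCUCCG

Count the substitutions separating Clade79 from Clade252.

5

Mismatches occur at site 1 (U/A), site 2 (G/U), site 9 (A/C), site 11 (U/C), site 14 (U/C).
That gives 5 mismatches out of 16 aligned sites, so the Hamming distance is 5.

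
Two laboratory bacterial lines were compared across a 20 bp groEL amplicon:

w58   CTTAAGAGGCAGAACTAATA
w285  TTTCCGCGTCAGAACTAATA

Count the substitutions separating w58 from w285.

Mismatches occur at site 1 (C/T), site 4 (A/C), site 5 (A/C), site 7 (A/C), site 9 (G/T).
That gives 5 mismatches out of 20 aligned sites, so the Hamming distance is 5.

5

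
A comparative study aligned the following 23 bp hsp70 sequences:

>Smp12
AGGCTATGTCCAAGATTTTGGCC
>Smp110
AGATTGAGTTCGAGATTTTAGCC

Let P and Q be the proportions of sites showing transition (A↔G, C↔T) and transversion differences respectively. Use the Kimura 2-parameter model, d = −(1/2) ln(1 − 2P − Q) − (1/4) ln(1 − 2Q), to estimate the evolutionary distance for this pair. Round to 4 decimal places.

0.4392

The sequences differ at positions 3 (G/A, transition), 4 (C/T, transition), 6 (A/G, transition), 7 (T/A, transversion), 10 (C/T, transition), 12 (A/G, transition), 20 (G/A, transition).
Of the 7 differences, 6 transitions and 1 transversion over 23 sites: P = 6/23 = 0.260870, Q = 1/23 = 0.043478.
d = −0.5·ln(0.434782) − 0.25·ln(0.913044) = −0.5·(-0.832911) − 0.25·(-0.090971) = 0.4392.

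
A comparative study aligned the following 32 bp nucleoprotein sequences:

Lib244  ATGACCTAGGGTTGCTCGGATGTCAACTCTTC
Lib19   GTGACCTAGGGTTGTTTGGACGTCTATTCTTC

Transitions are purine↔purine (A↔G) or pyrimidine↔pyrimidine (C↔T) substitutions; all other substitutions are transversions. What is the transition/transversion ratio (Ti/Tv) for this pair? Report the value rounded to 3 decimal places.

5.000

Differing sites — 1:A/G (Ti); 15:C/T (Ti); 17:C/T (Ti); 21:T/C (Ti); 25:A/T (Tv); 27:C/T (Ti).
Of the 6 differences, 5 transitions and 1 transversion, so Ti/Tv = 5/1 = 5.000.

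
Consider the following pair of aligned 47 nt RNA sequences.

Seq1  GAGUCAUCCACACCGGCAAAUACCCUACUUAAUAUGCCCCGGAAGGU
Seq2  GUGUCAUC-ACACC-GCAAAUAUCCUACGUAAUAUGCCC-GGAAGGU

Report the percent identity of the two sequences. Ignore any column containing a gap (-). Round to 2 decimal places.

Excluding the 3 gap columns leaves 44 comparable sites.
The sequences differ at positions 2 (A/U), 23 (C/U), 29 (U/G).
41 of the 44 comparable sites match, so the percent identity is 41/44 × 100 = 93.18%.

93.18%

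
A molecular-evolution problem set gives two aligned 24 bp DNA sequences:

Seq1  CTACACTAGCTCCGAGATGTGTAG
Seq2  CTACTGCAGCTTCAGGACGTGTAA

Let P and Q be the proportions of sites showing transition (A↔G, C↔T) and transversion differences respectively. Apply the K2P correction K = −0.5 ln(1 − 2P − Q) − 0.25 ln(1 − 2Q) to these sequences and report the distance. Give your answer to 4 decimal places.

0.4833

Differing sites — 5:A/T (Tv); 6:C/G (Tv); 7:T/C (Ti); 12:C/T (Ti); 14:G/A (Ti); 15:A/G (Ti); 18:T/C (Ti); 24:G/A (Ti).
Of the 8 differences, 6 transitions and 2 transversions over 24 sites: P = 6/24 = 0.250000, Q = 2/24 = 0.083333.
d = −0.5·ln(0.416667) − 0.25·ln(0.833334) = −0.5·(-0.875468) − 0.25·(-0.182321) = 0.4833.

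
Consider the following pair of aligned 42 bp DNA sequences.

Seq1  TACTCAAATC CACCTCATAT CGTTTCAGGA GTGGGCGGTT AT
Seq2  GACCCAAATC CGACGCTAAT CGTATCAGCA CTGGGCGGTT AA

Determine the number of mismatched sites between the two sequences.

Mismatches occur at site 1 (T/G), site 4 (T/C), site 12 (A/G), site 13 (C/A), site 15 (T/G), site 17 (A/T), site 18 (T/A), site 24 (T/A), site 29 (G/C), site 31 (G/C), site 42 (T/A).
That gives 11 mismatches out of 42 aligned sites, so the Hamming distance is 11.

11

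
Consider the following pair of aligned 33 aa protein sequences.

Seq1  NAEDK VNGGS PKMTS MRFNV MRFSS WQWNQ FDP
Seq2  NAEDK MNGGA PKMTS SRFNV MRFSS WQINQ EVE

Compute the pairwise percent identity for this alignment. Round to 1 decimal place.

Differing sites — 6:V/M; 10:S/A; 16:M/S; 28:W/I; 31:F/E; 32:D/V; 33:P/E.
26 of the 33 sites match, so the percent identity is 26/33 × 100 = 78.8%.

78.8%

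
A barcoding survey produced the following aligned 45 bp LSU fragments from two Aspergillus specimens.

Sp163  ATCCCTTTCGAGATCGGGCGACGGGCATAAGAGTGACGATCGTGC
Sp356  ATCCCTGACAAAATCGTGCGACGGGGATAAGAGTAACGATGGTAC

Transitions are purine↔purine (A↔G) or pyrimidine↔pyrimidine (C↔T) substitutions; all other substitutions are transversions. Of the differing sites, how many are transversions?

Mismatches occur at site 7 (T→G, transversion), site 8 (T→A, transversion), site 10 (G→A, transition), site 12 (G→A, transition), site 17 (G→T, transversion), site 26 (C→G, transversion), site 35 (G→A, transition), site 41 (C→G, transversion), site 44 (G→A, transition).
Of the 9 differences, 4 transitions and 5 transversions, so the answer is 5.

5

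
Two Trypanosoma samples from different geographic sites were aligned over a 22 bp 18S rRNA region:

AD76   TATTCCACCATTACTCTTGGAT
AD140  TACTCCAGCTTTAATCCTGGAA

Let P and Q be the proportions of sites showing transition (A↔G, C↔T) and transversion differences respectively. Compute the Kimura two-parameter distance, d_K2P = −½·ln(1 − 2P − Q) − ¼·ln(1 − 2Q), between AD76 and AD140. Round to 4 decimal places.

Differing sites — 3:T/C (Ti); 8:C/G (Tv); 10:A/T (Tv); 14:C/A (Tv); 17:T/C (Ti); 22:T/A (Tv).
Of the 6 differences, 2 transitions and 4 transversions over 22 sites: P = 2/22 = 0.090909, Q = 4/22 = 0.181818.
d = −0.5·ln(0.636364) − 0.25·ln(0.636364) = −0.5·(-0.451985) − 0.25·(-0.451985) = 0.3390.

0.3390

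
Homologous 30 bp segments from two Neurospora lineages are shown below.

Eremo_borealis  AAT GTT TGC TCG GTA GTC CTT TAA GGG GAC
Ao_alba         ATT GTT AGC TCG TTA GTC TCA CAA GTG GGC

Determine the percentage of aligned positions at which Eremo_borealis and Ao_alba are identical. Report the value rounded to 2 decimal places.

70.00%

The sequences differ at positions 2 (A/T), 7 (T/A), 13 (G/T), 19 (C/T), 20 (T/C), 21 (T/A), 22 (T/C), 26 (G/T), 29 (A/G).
21 of the 30 sites match, so the percent identity is 21/30 × 100 = 70.00%.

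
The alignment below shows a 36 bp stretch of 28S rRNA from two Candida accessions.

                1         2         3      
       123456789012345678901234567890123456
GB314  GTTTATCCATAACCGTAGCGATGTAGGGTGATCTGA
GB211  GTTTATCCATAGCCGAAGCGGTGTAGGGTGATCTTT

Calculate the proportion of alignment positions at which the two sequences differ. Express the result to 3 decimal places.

0.139

The sequences differ at positions 12 (A/G), 16 (T/A), 21 (A/G), 35 (G/T), 36 (A/T).
There are 5 differences over 36 sites, so p = 5/36 = 0.139.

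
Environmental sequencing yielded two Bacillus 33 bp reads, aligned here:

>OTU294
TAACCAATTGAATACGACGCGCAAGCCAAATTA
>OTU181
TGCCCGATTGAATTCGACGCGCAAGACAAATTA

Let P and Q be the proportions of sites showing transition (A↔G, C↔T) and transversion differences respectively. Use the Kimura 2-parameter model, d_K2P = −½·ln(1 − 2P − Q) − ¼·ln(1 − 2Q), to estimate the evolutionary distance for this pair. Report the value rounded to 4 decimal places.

0.1694

The sequences differ at positions 2 (A/G, transition), 3 (A/C, transversion), 6 (A/G, transition), 14 (A/T, transversion), 26 (C/A, transversion).
Of the 5 differences, 2 transitions and 3 transversions over 33 sites: P = 2/33 = 0.060606, Q = 3/33 = 0.090909.
d = −0.5·ln(0.787879) − 0.25·ln(0.818182) = −0.5·(-0.238411) − 0.25·(-0.200670) = 0.1694.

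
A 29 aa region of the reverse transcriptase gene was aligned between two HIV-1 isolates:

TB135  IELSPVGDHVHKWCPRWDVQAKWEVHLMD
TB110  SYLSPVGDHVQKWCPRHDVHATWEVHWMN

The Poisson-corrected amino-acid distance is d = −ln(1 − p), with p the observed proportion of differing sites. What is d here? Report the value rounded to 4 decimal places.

Mismatches occur at site 1 (I↔S), site 2 (E↔Y), site 11 (H↔Q), site 17 (W↔H), site 20 (Q↔H), site 22 (K↔T), site 27 (L↔W), site 29 (D↔N).
p = 8/29 = 0.275862.
d = −ln(1 − 0.275862) = −ln(0.724138) = 0.3228.

0.3228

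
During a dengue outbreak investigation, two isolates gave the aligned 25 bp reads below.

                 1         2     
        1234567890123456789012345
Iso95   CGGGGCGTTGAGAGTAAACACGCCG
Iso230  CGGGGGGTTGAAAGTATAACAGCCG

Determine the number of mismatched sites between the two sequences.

The sequences differ at positions 6 (C/G), 12 (G/A), 17 (A/T), 19 (C/A), 20 (A/C), 21 (C/A).
That gives 6 mismatches out of 25 aligned sites, so the Hamming distance is 6.

6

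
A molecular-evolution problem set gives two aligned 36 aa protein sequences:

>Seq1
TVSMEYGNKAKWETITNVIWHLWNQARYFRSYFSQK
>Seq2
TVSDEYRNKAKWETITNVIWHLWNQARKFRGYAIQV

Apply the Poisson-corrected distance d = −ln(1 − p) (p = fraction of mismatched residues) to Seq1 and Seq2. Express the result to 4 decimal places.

0.2162

Mismatches occur at site 4 (M→D), site 7 (G→R), site 28 (Y→K), site 31 (S→G), site 33 (F→A), site 34 (S→I), site 36 (K→V).
p = 7/36 = 0.194444.
d = −ln(1 − 0.194444) = −ln(0.805556) = 0.2162.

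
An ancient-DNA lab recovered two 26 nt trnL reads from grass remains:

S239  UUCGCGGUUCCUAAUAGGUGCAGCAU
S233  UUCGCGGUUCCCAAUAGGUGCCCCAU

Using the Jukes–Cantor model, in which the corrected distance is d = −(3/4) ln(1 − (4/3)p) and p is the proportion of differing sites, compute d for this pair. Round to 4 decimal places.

0.1253

Mismatches occur at site 12 (U↔C), site 22 (A↔C), site 23 (G↔C).
p = 3/26 = 0.115385.
d = −0.75 · ln(1 − (4/3)·0.115385) = −0.75 · ln(0.846153) = −0.75 · (-0.167055) = 0.1253.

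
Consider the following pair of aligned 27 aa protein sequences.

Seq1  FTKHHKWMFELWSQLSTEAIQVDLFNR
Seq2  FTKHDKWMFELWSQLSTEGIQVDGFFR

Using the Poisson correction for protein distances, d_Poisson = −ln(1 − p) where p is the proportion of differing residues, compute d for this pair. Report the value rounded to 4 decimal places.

Differing sites — 5:H/D; 19:A/G; 24:L/G; 26:N/F.
p = 4/27 = 0.148148.
d = −ln(1 − 0.148148) = −ln(0.851852) = 0.1603.

0.1603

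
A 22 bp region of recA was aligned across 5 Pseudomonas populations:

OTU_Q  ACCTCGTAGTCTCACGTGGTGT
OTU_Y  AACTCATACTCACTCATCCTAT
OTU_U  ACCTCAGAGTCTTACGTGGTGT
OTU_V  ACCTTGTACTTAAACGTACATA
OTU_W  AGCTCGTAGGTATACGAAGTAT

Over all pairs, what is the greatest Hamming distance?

12

Pairwise Hamming distances:
  OTU_Q vs OTU_Y: 9
  OTU_Q vs OTU_U: 3
  OTU_Q vs OTU_V: 10
  OTU_Q vs OTU_W: 8
  OTU_Y vs OTU_U: 10
  OTU_Y vs OTU_V: 11
  OTU_Y vs OTU_W: 11
  OTU_U vs OTU_V: 12
  OTU_U vs OTU_W: 9
  OTU_V vs OTU_W: 10
The largest is 12, between OTU_U and OTU_V.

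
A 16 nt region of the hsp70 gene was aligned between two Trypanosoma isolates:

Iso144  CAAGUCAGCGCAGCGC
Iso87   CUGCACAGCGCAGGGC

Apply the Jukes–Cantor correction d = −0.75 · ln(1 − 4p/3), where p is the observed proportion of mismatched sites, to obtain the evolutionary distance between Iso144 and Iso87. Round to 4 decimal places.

0.4042

Mismatches occur at site 2 (A↔U), site 3 (A↔G), site 4 (G↔C), site 5 (U↔A), site 14 (C↔G).
p = 5/16 = 0.312500.
d = −0.75 · ln(1 − (4/3)·0.312500) = −0.75 · ln(0.583333) = −0.75 · (-0.538997) = 0.4042.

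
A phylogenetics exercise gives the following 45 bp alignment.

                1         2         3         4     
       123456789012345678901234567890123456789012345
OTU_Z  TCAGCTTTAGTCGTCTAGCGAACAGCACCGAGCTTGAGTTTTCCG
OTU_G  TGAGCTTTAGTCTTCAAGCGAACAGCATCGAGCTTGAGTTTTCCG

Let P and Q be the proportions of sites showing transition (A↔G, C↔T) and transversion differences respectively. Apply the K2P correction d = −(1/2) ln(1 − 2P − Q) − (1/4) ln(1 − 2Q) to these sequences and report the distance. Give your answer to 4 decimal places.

Differing sites — 2:C/G (Tv); 13:G/T (Tv); 16:T/A (Tv); 28:C/T (Ti).
Of the 4 differences, 1 transition and 3 transversions over 45 sites: P = 1/45 = 0.022222, Q = 3/45 = 0.066667.
d = −0.5·ln(0.888889) − 0.25·ln(0.866666) = −0.5·(-0.117783) − 0.25·(-0.143102) = 0.0947.

0.0947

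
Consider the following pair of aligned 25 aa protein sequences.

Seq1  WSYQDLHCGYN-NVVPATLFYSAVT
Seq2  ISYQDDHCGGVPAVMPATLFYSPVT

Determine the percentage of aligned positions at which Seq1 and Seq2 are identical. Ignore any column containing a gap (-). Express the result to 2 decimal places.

70.83%

Excluding the 1 gap column leaves 24 comparable sites.
Mismatches occur at site 1 (W/I), site 6 (L/D), site 10 (Y/G), site 11 (N/V), site 13 (N/A), site 15 (V/M), site 23 (A/P).
17 of the 24 comparable sites match, so the percent identity is 17/24 × 100 = 70.83%.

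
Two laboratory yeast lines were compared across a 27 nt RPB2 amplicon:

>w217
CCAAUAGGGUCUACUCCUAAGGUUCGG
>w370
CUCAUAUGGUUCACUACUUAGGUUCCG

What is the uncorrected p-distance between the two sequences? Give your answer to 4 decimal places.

Differing sites — 2:C/U; 3:A/C; 7:G/U; 11:C/U; 12:U/C; 16:C/A; 19:A/U; 26:G/C.
There are 8 differences over 27 sites, so p = 8/27 = 0.2963.

0.2963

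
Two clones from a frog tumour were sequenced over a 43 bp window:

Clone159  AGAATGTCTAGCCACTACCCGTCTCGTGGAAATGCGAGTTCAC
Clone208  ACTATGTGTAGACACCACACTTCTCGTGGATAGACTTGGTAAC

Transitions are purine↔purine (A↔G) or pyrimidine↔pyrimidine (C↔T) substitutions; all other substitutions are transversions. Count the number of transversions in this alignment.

The sequences differ at positions 2 (G/C, transversion), 3 (A/T, transversion), 8 (C/G, transversion), 12 (C/A, transversion), 16 (T/C, transition), 19 (C/A, transversion), 21 (G/T, transversion), 31 (A/T, transversion), 33 (T/G, transversion), 34 (G/A, transition), 36 (G/T, transversion), 37 (A/T, transversion), 39 (T/G, transversion), 41 (C/A, transversion).
Of the 14 differences, 2 transitions and 12 transversions, so the answer is 12.

12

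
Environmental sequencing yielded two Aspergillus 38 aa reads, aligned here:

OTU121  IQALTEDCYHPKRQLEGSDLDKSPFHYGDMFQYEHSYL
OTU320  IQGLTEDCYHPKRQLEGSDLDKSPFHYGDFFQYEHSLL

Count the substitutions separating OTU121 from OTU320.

3

The sequences differ at positions 3 (A/G), 30 (M/F), 37 (Y/L).
That gives 3 mismatches out of 38 aligned sites, so the Hamming distance is 3.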